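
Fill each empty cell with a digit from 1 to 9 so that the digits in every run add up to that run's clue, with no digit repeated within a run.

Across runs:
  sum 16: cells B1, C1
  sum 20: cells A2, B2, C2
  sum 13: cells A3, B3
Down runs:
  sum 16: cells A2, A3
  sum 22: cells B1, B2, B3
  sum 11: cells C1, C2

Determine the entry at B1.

9

16 in 2 cells must be {7,9}.
Nothing is forced directly, so branch on B1, whose candidates are 7 or 9. If B1 = 7: that forces C1 = 9, after which C2 would have to be in {3,4,5,6,7,8,9} for the 20 across but in {2} for the 11 down — contradiction. So B1 = 9.
C1 = 16 − 9 = 7 completes the 16 across.
C2 = 11 − 7 = 4 completes the 11 down.
B2 = 7: the only remaining digit allowed by both the 20 across and the 22 down.
B3 = 22 − 16 = 6 completes the 22 down.
A2 = 20 − 11 = 9 completes the 20 across.
A3 = 13 − 6 = 7 completes the 13 across.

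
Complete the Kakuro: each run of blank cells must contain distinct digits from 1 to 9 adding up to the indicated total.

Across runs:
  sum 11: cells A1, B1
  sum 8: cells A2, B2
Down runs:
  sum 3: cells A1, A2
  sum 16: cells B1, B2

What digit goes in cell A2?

3 in 2 cells must be {1,2}; 16 in 2 cells must be {7,9}.
The 11 across and the 3 down share only 2, so A1 = 2.
B1 = 11 − 2 = 9 completes the 11 across.
A2 = 3 − 2 = 1 completes the 3 down.
B2 = 8 − 1 = 7 completes the 8 across.

1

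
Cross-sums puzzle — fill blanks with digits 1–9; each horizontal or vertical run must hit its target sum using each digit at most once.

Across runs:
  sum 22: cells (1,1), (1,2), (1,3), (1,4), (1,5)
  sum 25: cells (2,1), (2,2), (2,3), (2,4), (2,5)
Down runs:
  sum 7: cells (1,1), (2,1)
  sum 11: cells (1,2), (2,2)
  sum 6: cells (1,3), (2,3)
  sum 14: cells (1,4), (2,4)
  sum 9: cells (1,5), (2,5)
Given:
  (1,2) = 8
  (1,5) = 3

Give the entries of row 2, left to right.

5 3 2 9 6

(2,2) = 11 − 8 = 3 completes the 11 down.
(2,5) = 9 − 3 = 6 completes the 9 down.
Nothing is forced directly, so branch on (1,4), whose candidates are 5 or 6. If (1,4) = 6: that forces (2,4) = 8, (2,1) = 1, after which (2,3) would have to be in {7} for the 25 across but in {1,2,4,5} for the 6 down — contradiction. So (1,4) = 5.
(2,4) = 14 − 5 = 9 completes the 14 down.
Nothing is forced directly, so branch on (2,1), whose candidates are 2 or 5. If (2,1) = 2: then (1,1) would have to be in {2,4} for the 22 across but in {5} for the 7 down — contradiction. So (2,1) = 5.
(1,1) = 7 − 5 = 2 completes the 7 down.
(1,3) = 22 − 18 = 4 completes the 22 across.
(2,3) = 25 − 23 = 2 completes the 25 across.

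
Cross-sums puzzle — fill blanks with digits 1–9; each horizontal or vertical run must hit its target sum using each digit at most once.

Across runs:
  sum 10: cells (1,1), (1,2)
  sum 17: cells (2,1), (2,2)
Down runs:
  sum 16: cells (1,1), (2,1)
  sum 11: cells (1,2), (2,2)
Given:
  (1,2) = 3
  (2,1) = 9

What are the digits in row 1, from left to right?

7 3

17 in 2 cells must be {8,9}; 16 in 2 cells must be {7,9}.
(1,1) = 10 − 3 = 7 completes the 10 across.
(2,2) = 17 − 9 = 8 completes the 17 across.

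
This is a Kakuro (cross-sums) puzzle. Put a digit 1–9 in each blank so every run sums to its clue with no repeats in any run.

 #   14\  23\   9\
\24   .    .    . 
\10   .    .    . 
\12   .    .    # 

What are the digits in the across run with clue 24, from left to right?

24 in 3 cells must be {7,8,9}; 23 in 3 cells must be {6,8,9}.
Only 6 fits R2C2 under both its across sum 10 and down sum 23.
Nothing is forced directly, so branch on R1C3, whose candidates are 7 or 8. If R1C3 = 7: then R2C3 would have to be in {1,3} for the 10 across but in {2} for the 9 down — contradiction. So R1C3 = 8.
R1C2 = 9: the only remaining digit allowed by both the 24 across and the 23 down.
R2C3 = 9 − 8 = 1 completes the 9 down.
R3C2 = 23 − 15 = 8 completes the 23 down.
R1C1 = 24 − 17 = 7 completes the 24 across.

7, 9, 8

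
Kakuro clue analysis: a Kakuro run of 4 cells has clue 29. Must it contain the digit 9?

Yes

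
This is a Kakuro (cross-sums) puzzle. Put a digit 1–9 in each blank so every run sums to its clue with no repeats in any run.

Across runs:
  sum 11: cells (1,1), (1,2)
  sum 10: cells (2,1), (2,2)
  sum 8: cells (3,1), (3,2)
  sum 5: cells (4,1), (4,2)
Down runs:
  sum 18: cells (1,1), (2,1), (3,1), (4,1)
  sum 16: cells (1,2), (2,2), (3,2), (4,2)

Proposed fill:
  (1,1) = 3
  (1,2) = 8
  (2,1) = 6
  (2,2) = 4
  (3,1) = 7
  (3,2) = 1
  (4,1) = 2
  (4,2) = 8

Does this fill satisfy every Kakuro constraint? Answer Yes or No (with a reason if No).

No — the across run (4,1)–(4,2) sums to 10, not 5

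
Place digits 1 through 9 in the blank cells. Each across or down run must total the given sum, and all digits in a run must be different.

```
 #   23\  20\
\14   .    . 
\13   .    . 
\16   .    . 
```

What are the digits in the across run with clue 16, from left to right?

9, 7

16 in 2 cells must be {7,9}; 23 in 3 cells must be {6,8,9}.
The 16 across and the 23 down share only 9, so R3C1 = 9.
R3C2 = 16 − 9 = 7 completes the 16 across.
Nothing is forced directly, so branch on R1C1, whose candidates are 6 or 8. If R1C1 = 8: then R1C2 would have to be in {6} for the 14 across but in {4,5,8,9} for the 20 down — contradiction. So R1C1 = 6.
R1C2 = 14 − 6 = 8 completes the 14 across.
R2C1 = 23 − 15 = 8 completes the 23 down.
R2C2 = 13 − 8 = 5 completes the 13 across.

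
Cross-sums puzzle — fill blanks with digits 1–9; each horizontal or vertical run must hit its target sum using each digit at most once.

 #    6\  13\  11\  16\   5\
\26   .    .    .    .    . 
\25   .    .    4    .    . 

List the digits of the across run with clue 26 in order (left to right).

1 5 7 9 4

16 in 2 cells must be {7,9}.
R1C3 = 11 − 4 = 7 completes the 11 down.
R1C4 = 9: the only remaining digit allowed by both the 26 across and the 16 down.
R2C4 = 16 − 9 = 7 completes the 16 down.
No cell is forced outright now. R2C5 can only be 1 or 2 or 3 (the digits allowed by both its 25 across and its 5 down). If R2C5 = 2: that forces R1C5 = 3, after which R2C1 would have to be in {3,9} for the 25 across but in {1,2,4,5} for the 6 down — contradiction. If R2C5 = 3: that forces R1C5 = 2, R1C1 = 5, after which R1C2 would have to be in {3} for the 26 across but in {4,5,6,7,8,9} for the 13 down — contradiction. So R2C5 = 1.
R1C5 = 5 − 1 = 4 completes the 5 down.
R2C1 = 5: the only remaining digit allowed by both the 25 across and the 6 down.
R2C2 = 25 − 17 = 8 completes the 25 across.
R1C1 = 6 − 5 = 1 completes the 6 down.
R1C2 = 26 − 21 = 5 completes the 26 across.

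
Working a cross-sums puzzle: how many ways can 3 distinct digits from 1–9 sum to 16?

8

3 distinct digits from 1–9 sum between 6 and 24.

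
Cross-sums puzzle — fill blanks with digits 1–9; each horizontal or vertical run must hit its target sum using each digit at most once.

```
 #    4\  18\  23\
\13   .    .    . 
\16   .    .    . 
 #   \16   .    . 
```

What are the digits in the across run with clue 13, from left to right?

16 in 2 cells must be {7,9}; 4 in 2 cells must be {1,3}; 23 in 3 cells must be {6,8,9}.
Only 9 fits R3C3 under both its across sum 16 and down sum 23.
R3C2 = 16 − 9 = 7 completes the 16 across.
Nothing is forced directly, so branch on R1C3, whose candidates are 6 or 8. If R1C3 = 6: that forces R1C1 = 3, after which R1C2 would have to be in {4} for the 13 across but in {2,3,5,6,8,9} for the 18 down — contradiction. So R1C3 = 8.
R2C3 = 23 − 17 = 6 completes the 23 down.
No cell is forced outright now. R1C1 can only be 1 or 3 (the digits allowed by both its 13 across and its 4 down). If R1C1 = 1: then R1C2 would have to be in {4} for the 13 across but in {2,3,5,6,8,9} for the 18 down — contradiction. So R1C1 = 3.
R1C2 = 13 − 11 = 2 completes the 13 across.

3 2 8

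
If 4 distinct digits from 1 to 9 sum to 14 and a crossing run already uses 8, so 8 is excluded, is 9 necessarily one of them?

No

Counterexample: {1,2,4,7} sums to 14 under that restriction without using 9.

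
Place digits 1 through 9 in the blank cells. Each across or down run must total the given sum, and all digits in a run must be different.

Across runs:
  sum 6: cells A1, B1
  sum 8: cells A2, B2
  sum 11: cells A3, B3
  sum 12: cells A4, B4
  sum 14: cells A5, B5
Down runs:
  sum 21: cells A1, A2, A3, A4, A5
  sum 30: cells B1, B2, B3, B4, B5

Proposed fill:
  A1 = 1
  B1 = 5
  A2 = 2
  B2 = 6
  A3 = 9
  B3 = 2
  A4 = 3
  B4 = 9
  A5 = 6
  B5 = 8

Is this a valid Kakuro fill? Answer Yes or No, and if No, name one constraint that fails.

Across: 1+5=6; 2+6=8; 9+2=11; 3+9=12; 6+8=14. Down: 1+2+9+3+6=21; 5+6+2+9+8=30. No digit repeats within any run.

Yes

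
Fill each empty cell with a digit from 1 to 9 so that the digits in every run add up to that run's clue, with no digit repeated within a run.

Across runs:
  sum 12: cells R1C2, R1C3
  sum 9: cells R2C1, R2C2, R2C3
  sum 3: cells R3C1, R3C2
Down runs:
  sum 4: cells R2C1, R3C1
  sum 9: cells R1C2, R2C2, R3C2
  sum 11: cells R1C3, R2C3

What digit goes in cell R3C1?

1

3 in 2 cells must be {1,2}; 4 in 2 cells must be {1,3}.
The 3 across and the 4 down share only 1, so R3C1 = 1.
R3C2 = 3 − 1 = 2 completes the 3 across.
R2C1 = 4 − 1 = 3 completes the 4 down.
No cell is forced outright now. R2C2 can only be 1 or 4 (the digits allowed by both its 9 across and its 9 down). If R2C2 = 1: then R1C2 would have to be in {3,4,5,7,8,9} for the 12 across but in {6} for the 9 down — contradiction. So R2C2 = 4.
R1C2 = 9 − 6 = 3 completes the 9 down.
R1C3 = 12 − 3 = 9 completes the 12 across.
R2C3 = 9 − 7 = 2 completes the 9 across.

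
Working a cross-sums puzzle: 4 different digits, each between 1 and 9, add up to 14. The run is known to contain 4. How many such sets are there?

4 distinct digits from 1–9 sum between 10 and 30.
Keeping only sets containing 4.
Enumerating: {1,2,4,7}, {1,3,4,6}, {2,3,4,5}.

3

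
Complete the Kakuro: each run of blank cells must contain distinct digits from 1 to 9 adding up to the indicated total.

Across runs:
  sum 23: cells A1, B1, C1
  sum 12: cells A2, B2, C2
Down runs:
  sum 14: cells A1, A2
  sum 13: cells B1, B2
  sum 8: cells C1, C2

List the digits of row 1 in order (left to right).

23 in 3 cells must be {6,8,9}.
The 23 across and the 8 down share only 6, so C1 = 6.
C2 = 8 − 6 = 2 completes the 8 down.
Nothing is forced directly, so branch on A2, whose candidates are 6 or 9. If A2 = 9: then A1 would have to be in {8,9} for the 23 across but in {5} for the 14 down — contradiction. So A2 = 6.
A1 = 14 − 6 = 8 completes the 14 down.
B1 = 23 − 14 = 9 completes the 23 across.
B2 = 12 − 8 = 4 completes the 12 across.

8 9 6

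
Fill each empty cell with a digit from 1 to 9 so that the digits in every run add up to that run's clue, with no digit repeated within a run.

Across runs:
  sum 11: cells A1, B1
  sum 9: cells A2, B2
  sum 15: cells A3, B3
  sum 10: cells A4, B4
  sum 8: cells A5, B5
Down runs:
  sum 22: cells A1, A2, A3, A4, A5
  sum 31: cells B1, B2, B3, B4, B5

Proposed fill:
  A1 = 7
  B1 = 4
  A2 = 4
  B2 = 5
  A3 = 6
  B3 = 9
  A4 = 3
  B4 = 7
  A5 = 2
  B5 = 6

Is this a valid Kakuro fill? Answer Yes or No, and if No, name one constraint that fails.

Across: 7+4=11; 4+5=9; 6+9=15; 3+7=10; 2+6=8. Down: 7+4+6+3+2=22; 4+5+9+7+6=31. No digit repeats within any run.

Yes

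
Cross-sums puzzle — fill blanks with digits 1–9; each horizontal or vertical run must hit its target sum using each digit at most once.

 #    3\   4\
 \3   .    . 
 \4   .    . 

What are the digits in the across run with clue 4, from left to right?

1 3

3 in 2 cells must be {1,2}; 4 in 2 cells must be {1,3}.
The 3 across and the 4 down share only 1, so R1C2 = 1.
The 4 across and the 3 down share only 1, so R2C1 = 1.
R2C2 = 4 − 1 = 3 completes the 4 across.
R1C1 = 3 − 1 = 2 completes the 3 across.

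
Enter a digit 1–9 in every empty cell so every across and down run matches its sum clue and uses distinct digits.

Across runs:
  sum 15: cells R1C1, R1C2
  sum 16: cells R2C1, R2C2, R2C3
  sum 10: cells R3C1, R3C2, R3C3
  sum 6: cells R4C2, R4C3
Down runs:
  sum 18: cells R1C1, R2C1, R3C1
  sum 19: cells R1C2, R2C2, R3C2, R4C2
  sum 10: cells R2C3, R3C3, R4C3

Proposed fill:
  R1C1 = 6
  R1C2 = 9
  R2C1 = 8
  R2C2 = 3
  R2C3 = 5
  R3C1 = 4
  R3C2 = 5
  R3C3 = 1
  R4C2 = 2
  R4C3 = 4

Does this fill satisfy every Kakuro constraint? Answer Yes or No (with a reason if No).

Yes

Across: 6+9=15; 8+3+5=16; 4+5+1=10; 2+4=6. Down: 6+8+4=18; 9+3+5+2=19; 5+1+4=10. No digit repeats within any run.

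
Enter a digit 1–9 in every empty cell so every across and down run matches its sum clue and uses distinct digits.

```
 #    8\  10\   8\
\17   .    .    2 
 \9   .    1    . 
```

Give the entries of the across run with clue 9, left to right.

2 1 6

R1C2 = 10 − 1 = 9 completes the 10 down.
R2C3 = 8 − 2 = 6 completes the 8 down.
R1C1 = 17 − 11 = 6 completes the 17 across.
R2C1 = 9 − 7 = 2 completes the 9 across.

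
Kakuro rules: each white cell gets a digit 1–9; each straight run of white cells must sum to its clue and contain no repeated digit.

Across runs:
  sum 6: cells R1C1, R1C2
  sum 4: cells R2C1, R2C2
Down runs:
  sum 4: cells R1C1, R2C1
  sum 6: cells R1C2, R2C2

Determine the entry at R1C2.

5

4 in 2 cells must be {1,3}.
The 6 across and the 4 down share only 1, so R1C1 = 1.
R1C2 = 6 − 1 = 5 completes the 6 across.
R2C1 = 4 − 1 = 3 completes the 4 down.
R2C2 = 4 − 3 = 1 completes the 4 across.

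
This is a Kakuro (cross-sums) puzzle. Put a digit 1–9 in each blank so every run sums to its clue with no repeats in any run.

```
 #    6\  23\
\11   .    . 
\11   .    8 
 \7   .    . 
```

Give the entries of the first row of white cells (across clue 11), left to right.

2 9

6 in 3 cells must be {1,2,3}; 23 in 3 cells must be {6,8,9}.
R2C1 = 11 − 8 = 3 completes the 11 across.
R3C2 = 6: the only remaining digit allowed by both the 7 across and the 23 down.
Given what's placed, R1C1 must be 2 to fit the 11 across and 6 down.
R1C2 = 11 − 2 = 9 completes the 11 across.
R3C1 = 7 − 6 = 1 completes the 7 across.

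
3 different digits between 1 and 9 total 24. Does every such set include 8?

The only way to make 24 from 3 distinct digits is {7,8,9}, which contains 8.

Yes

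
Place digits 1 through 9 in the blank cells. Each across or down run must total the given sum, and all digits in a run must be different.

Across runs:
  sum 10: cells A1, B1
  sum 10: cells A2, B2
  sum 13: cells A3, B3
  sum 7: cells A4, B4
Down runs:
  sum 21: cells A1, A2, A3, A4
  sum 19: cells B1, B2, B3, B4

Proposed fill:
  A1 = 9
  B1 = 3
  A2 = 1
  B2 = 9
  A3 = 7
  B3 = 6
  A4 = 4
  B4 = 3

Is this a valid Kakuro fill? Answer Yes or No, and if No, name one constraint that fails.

No — the down run B1–B4 sums to 21, not 19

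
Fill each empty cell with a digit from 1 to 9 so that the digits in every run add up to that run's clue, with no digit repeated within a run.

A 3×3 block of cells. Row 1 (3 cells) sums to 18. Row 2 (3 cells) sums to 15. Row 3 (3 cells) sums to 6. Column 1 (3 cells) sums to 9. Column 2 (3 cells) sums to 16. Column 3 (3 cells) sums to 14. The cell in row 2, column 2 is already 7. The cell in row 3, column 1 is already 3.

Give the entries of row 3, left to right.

3 1 2

6 in 3 cells must be {1,2,3}.
(3,2) = 1: the only remaining digit allowed by both the 6 across and the 16 down.
(3,3) = 6 − 4 = 2 completes the 6 across.
(1,2) = 16 − 8 = 8 completes the 16 down.
No cell is forced outright now. (1,1) can only be 1 or 4 (the digits allowed by both its 18 across and its 9 down). If (1,1) = 4: then (1,3) would have to be in {6} for the 18 across but in {3,4,5,7,8,9} for the 14 down — contradiction. So (1,1) = 1.
(1,3) = 18 − 9 = 9 completes the 18 across.
(2,1) = 9 − 4 = 5 completes the 9 down.
(2,3) = 15 − 12 = 3 completes the 15 across.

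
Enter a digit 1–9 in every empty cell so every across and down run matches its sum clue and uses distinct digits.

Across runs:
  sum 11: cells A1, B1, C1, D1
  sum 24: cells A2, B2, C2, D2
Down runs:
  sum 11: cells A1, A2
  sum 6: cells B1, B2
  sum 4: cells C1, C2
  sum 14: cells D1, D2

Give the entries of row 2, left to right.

8, 4, 3, 9

11 in 4 cells must be {1,2,3,5}; 4 in 2 cells must be {1,3}.
Only 5 fits D1 under both its across sum 11 and down sum 14.
D2 = 14 − 5 = 9 completes the 14 down.
Nothing is forced directly, so branch on C2, whose candidates are 1 or 3. If C2 = 1: that forces C1 = 3, after which B2 would have to be in {6,8} for the 24 across but in {1,2,4,5} for the 6 down — contradiction. So C2 = 3.
C1 = 4 − 3 = 1 completes the 4 down.
B1 = 2: the only remaining digit allowed by both the 11 across and the 6 down.
B2 = 6 − 2 = 4 completes the 6 down.
A1 = 11 − 8 = 3 completes the 11 across.
A2 = 24 − 16 = 8 completes the 24 across.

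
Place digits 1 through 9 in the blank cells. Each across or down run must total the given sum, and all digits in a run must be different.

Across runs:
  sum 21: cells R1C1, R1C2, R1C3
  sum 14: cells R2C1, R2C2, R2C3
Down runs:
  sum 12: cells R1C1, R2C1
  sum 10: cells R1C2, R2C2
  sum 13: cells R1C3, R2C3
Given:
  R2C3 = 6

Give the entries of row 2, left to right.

R1C3 = 13 − 6 = 7 completes the 13 down.
No cell is forced outright now. R2C2 can only be 1 or 3 or 7 (the digits allowed by both its 14 across and its 10 down). If R2C2 = 3: then R1C2 would have to be in {5,6,8,9} for the 21 across but in {7} for the 10 down — contradiction. If R2C2 = 7: then R1C2 would have to be in {5,6,8,9} for the 21 across but in {3} for the 10 down — contradiction. So R2C2 = 1.
R1C2 = 10 − 1 = 9 completes the 10 down.
R2C1 = 14 − 7 = 7 completes the 14 across.
R1C1 = 21 − 16 = 5 completes the 21 across.

7 1 6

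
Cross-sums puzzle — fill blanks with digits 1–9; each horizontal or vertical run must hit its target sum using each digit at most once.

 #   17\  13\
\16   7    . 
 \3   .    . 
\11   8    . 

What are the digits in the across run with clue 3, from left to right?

2 1

16 in 2 cells must be {7,9}; 3 in 2 cells must be {1,2}.
R1C2 = 16 − 7 = 9 completes the 16 across.
R2C1 = 17 − 15 = 2 completes the 17 down.
R2C2 = 3 − 2 = 1 completes the 3 across.
R3C2 = 11 − 8 = 3 completes the 11 across.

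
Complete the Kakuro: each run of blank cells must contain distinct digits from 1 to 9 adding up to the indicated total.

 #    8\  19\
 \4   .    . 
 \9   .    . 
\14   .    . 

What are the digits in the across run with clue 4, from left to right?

1 3

4 in 2 cells must be {1,3}.
The 4 across and the 19 down share only 3, so R1C2 = 3.
Given what's placed, R2C2 must be 7 to fit the 9 across and 19 down.
R3C1 = 5: only digit in both the 14-across and 8-down candidate sets.
R3C2 = 14 − 5 = 9 completes the 14 across.
R1C1 = 4 − 3 = 1 completes the 4 across.
R2C1 = 9 − 7 = 2 completes the 9 across.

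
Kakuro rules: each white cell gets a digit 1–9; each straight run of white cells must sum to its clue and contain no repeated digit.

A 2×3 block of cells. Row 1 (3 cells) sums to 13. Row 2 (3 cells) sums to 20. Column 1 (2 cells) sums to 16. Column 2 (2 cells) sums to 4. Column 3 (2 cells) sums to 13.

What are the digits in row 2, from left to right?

16 in 2 cells must be {7,9}; 4 in 2 cells must be {1,3}.
The 20 across and the 4 down share only 3, so (2,2) = 3.
(1,2) = 4 − 3 = 1 completes the 4 down.
Given what's placed, (2,1) must be 9 to fit the 20 across and 16 down.
(2,3) = 20 − 12 = 8 completes the 20 across.
(1,1) = 16 − 9 = 7 completes the 16 down.
(1,3) = 13 − 8 = 5 completes the 13 across.

9 3 8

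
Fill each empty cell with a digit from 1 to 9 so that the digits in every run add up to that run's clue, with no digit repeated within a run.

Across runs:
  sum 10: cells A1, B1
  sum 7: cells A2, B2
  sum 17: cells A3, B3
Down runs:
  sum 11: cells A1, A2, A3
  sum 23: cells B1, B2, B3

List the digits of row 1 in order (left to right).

2 8

17 in 2 cells must be {8,9}; 23 in 3 cells must be {6,8,9}.
The 7 across and the 23 down share only 6, so B2 = 6.
The 17 across and the 11 down share only 8, so A3 = 8.
B3 = 17 − 8 = 9 completes the 17 across.
B1 = 23 − 15 = 8 completes the 23 down.
A2 = 7 − 6 = 1 completes the 7 across.
A1 = 10 − 8 = 2 completes the 10 across.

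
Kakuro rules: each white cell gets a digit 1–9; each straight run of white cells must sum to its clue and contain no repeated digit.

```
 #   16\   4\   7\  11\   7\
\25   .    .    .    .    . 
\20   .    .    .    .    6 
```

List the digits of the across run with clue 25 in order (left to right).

16 in 2 cells must be {7,9}; 4 in 2 cells must be {1,3}.
R1C5 = 7 − 6 = 1 completes the 7 down.
R2C1 = 7: the only remaining digit allowed by both the 20 across and the 16 down.
R2C2 = 1: the only remaining digit allowed by both the 20 across and the 4 down.
R1C1 = 16 − 7 = 9 completes the 16 down.
R1C2 = 4 − 1 = 3 completes the 4 down.
Nothing is forced directly, so branch on R2C3, whose candidates are 2 or 4. If R2C3 = 4: then R1C3 would have to be in {4,5,7,8} for the 25 across but in {3} for the 7 down — contradiction. So R2C3 = 2.
R1C3 = 7 − 2 = 5 completes the 7 down.
R1C4 = 25 − 18 = 7 completes the 25 across.

9 3 5 7 1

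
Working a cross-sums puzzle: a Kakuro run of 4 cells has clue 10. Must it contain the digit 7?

The only way to make 10 from 4 distinct digits is {1,2,3,4}, which does not contain 7.

No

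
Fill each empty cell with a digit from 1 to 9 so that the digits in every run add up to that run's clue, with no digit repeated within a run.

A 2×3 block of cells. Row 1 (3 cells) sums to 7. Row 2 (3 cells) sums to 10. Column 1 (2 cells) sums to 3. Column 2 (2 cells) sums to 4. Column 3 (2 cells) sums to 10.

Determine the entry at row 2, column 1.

7 in 3 cells must be {1,2,4}; 3 in 2 cells must be {1,2}; 4 in 2 cells must be {1,3}.
The 7 across and the 4 down share only 1, so (1,2) = 1.
(2,2) = 4 − 1 = 3 completes the 4 down.
Given what's placed, (1,1) must be 2 to fit the 7 across and 3 down.
(1,3) = 7 − 3 = 4 completes the 7 across.
(2,1) = 3 − 2 = 1 completes the 3 down.
(2,3) = 10 − 4 = 6 completes the 10 across.

1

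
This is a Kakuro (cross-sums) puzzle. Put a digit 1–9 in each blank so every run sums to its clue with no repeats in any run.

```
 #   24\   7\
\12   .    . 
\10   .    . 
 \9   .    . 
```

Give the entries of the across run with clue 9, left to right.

24 in 3 cells must be {7,8,9}; 7 in 3 cells must be {1,2,4}.
The 12 across and the 7 down share only 4, so R1C2 = 4.
R1C1 = 12 − 4 = 8 completes the 12 across.
Given what's placed, R3C1 must be 7 to fit the 9 across and 24 down.
R3C2 = 9 − 7 = 2 completes the 9 across.
R2C1 = 24 − 15 = 9 completes the 24 down.
R2C2 = 10 − 9 = 1 completes the 10 across.

7 2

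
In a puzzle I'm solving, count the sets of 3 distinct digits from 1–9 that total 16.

3 distinct digits from 1–9 sum between 6 and 24.

8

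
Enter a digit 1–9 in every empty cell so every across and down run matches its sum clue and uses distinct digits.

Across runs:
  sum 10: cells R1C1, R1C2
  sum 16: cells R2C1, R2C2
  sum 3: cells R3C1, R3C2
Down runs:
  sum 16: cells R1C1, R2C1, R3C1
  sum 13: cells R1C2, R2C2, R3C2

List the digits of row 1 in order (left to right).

16 in 2 cells must be {7,9}; 3 in 2 cells must be {1,2}.
Nothing is forced directly, so branch on R2C1, whose candidates are 7 or 9. If R2C1 = 7: that forces R2C2 = 9, R3C1 = 1, after which R3C2 would have to be in {2} for the 3 across but in {1,3} for the 13 down — contradiction. So R2C1 = 9.
R2C2 = 16 − 9 = 7 completes the 16 across.
Nothing is forced directly, so branch on R3C1, whose candidates are 1 or 2. If R3C1 = 2: then R1C1 would have to be in {1,2,3,4,6,7,8,9} for the 10 across but in {5} for the 16 down — contradiction. So R3C1 = 1.
R1C1 = 16 − 10 = 6 completes the 16 down.
R1C2 = 10 − 6 = 4 completes the 10 across.
R3C2 = 3 − 1 = 2 completes the 3 across.

6 4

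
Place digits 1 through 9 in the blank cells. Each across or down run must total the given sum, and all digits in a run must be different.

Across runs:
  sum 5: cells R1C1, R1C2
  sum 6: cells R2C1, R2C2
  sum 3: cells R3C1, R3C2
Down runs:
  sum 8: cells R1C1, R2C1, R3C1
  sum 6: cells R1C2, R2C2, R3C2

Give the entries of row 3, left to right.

1, 2

3 in 2 cells must be {1,2}; 6 in 3 cells must be {1,2,3}.
Nothing is forced directly, so branch on R3C1, whose candidates are 1 or 2. If R3C1 = 2: that forces R1C1 = 1, after which R1C2 would have to be in {4} for the 5 across but in {1,2,3} for the 6 down — contradiction. So R3C1 = 1.
R3C2 = 3 − 1 = 2 completes the 3 across.
Given what's placed, R2C2 must be 1 to fit the 6 across and 6 down.
R1C2 = 6 − 3 = 3 completes the 6 down.
R2C1 = 6 − 1 = 5 completes the 6 across.
R1C1 = 5 − 3 = 2 completes the 5 across.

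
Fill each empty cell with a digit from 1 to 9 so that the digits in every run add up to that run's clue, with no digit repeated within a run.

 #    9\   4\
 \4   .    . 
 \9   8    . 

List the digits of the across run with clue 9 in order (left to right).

4 in 2 cells must be {1,3}.
R1C1 = 9 − 8 = 1 completes the 9 down.
R1C2 = 4 − 1 = 3 completes the 4 across.
R2C2 = 9 − 8 = 1 completes the 9 across.

8 1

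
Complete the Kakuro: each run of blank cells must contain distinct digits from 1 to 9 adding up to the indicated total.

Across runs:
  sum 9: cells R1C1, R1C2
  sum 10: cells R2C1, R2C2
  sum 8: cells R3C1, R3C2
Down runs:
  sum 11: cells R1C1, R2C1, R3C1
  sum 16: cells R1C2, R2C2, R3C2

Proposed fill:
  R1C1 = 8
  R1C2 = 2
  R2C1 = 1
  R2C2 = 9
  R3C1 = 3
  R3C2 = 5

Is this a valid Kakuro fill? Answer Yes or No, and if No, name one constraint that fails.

No — the across run R1C1–R1C2 sums to 10, not 9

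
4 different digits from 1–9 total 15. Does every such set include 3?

No

Counterexample: {1,2,4,8} sums to 15 without using 3.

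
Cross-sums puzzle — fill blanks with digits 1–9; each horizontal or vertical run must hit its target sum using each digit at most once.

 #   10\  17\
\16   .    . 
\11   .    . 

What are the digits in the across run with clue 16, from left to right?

16 in 2 cells must be {7,9}; 17 in 2 cells must be {8,9}.
The 16 across and the 17 down share only 9, so R1C2 = 9.
R2C2 = 17 − 9 = 8 completes the 17 down.
R1C1 = 16 − 9 = 7 completes the 16 across.
R2C1 = 11 − 8 = 3 completes the 11 across.

7 9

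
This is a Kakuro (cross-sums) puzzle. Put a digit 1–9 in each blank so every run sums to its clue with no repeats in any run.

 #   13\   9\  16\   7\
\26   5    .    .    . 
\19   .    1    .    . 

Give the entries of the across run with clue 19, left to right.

8 1 7 3

16 in 2 cells must be {7,9}.
R1C2 = 9 − 1 = 8 completes the 9 down.
R2C1 = 13 − 5 = 8 completes the 13 down.
R2C3 = 7: the only remaining digit allowed by both the 19 across and the 16 down.
R2C4 = 19 − 16 = 3 completes the 19 across.
R1C3 = 16 − 7 = 9 completes the 16 down.
R1C4 = 26 − 22 = 4 completes the 26 across.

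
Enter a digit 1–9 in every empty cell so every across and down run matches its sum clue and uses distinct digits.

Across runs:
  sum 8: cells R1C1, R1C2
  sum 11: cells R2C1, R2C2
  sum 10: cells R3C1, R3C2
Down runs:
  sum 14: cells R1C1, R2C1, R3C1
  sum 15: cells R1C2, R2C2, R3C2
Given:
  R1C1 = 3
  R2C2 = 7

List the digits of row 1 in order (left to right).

R1C2 = 8 − 3 = 5 completes the 8 across.
R2C1 = 11 − 7 = 4 completes the 11 across.
R3C1 = 14 − 7 = 7 completes the 14 down.
R3C2 = 10 − 7 = 3 completes the 10 across.

3, 5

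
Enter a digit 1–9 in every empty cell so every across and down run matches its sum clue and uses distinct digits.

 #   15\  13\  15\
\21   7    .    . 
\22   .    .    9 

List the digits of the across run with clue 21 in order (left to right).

7, 8, 6

R1C3 = 15 − 9 = 6 completes the 15 down.
R2C1 = 15 − 7 = 8 completes the 15 down.
R2C2 = 22 − 17 = 5 completes the 22 across.
R1C2 = 21 − 13 = 8 completes the 21 across.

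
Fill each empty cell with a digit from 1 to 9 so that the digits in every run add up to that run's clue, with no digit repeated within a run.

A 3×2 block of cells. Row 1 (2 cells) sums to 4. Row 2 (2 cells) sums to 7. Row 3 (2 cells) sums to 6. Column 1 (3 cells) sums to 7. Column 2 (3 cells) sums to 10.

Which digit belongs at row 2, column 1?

2

4 in 2 cells must be {1,3}; 7 in 3 cells must be {1,2,4}.
The 4 across and the 7 down share only 1, so (1,1) = 1.
(1,2) = 4 − 1 = 3 completes the 4 across.
Nothing is forced directly, so branch on (2,1), whose candidates are 2 or 4. If (2,1) = 4: then (2,2) would have to be in {3} for the 7 across but in {1,2,5,6} for the 10 down — contradiction. So (2,1) = 2.
(2,2) = 7 − 2 = 5 completes the 7 across.
(3,1) = 7 − 3 = 4 completes the 7 down.
(3,2) = 6 − 4 = 2 completes the 6 across.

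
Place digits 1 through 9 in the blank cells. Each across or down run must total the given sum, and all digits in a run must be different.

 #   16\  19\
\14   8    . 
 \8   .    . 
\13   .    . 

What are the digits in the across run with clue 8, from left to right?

R1C2 = 14 − 8 = 6 completes the 14 across.
R2C2 = 5: the only remaining digit allowed by both the 8 across and the 19 down.
R3C2 = 19 − 11 = 8 completes the 19 down.
R2C1 = 8 − 5 = 3 completes the 8 across.
R3C1 = 13 − 8 = 5 completes the 13 across.

3 5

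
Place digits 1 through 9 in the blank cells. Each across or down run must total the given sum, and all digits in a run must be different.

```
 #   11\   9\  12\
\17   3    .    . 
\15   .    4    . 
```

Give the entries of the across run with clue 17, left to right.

R1C2 = 9 − 4 = 5 completes the 9 down.
R1C3 = 17 − 8 = 9 completes the 17 across.
R2C1 = 11 − 3 = 8 completes the 11 down.
R2C3 = 15 − 12 = 3 completes the 15 across.

3 5 9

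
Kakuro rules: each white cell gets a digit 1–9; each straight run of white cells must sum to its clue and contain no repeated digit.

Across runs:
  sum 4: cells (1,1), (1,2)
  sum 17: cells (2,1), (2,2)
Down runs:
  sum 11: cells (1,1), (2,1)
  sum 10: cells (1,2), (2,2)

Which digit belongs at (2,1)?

8

4 in 2 cells must be {1,3}; 17 in 2 cells must be {8,9}.
The 4 across and the 11 down share only 3, so (1,1) = 3.
(1,2) = 4 − 3 = 1 completes the 4 across.
(2,1) = 11 − 3 = 8 completes the 11 down.
(2,2) = 17 − 8 = 9 completes the 17 across.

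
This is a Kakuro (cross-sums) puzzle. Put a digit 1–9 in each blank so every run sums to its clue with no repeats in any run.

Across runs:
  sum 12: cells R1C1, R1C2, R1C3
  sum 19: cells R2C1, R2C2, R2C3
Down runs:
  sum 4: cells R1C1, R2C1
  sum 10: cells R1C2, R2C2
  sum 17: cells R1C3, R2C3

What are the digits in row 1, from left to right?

1 3 8

4 in 2 cells must be {1,3}; 17 in 2 cells must be {8,9}.
The 19 across and the 4 down share only 3, so R2C1 = 3.
Given what's placed, R2C3 must be 9 to fit the 19 across and 17 down.
R1C1 = 4 − 3 = 1 completes the 4 down.
R1C3 = 17 − 9 = 8 completes the 17 down.
R2C2 = 19 − 12 = 7 completes the 19 across.
R1C2 = 12 − 9 = 3 completes the 12 across.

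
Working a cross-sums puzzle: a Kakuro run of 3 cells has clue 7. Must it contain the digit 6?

No

The only way to make 7 from 3 distinct digits is {1,2,4}, which does not contain 6.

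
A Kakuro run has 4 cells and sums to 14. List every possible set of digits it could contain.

4 distinct digits from 1–9 sum between 10 and 30.

{1,2,3,8}; {1,2,4,7}; {1,2,5,6}; {1,3,4,6}; {2,3,4,5}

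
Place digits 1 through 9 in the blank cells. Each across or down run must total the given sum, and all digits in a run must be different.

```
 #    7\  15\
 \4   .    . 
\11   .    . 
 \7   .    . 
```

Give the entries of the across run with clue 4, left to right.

1 3

4 in 2 cells must be {1,3}; 7 in 3 cells must be {1,2,4}.
The 4 across and the 7 down share only 1, so R1C1 = 1.
R1C2 = 4 − 1 = 3 completes the 4 across.
Nothing is forced directly, so branch on R2C1, whose candidates are 2 or 4. If R2C1 = 2: then R2C2 would have to be in {9} for the 11 across but in {4,5,7,8} for the 15 down — contradiction. So R2C1 = 4.
R2C2 = 11 − 4 = 7 completes the 11 across.
R3C1 = 7 − 5 = 2 completes the 7 down.
R3C2 = 7 − 2 = 5 completes the 7 across.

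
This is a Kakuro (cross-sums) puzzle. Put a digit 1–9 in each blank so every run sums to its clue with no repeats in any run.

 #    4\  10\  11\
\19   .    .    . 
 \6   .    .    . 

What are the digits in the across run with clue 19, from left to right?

6 in 3 cells must be {1,2,3}; 4 in 2 cells must be {1,3}.
The 19 across and the 4 down share only 3, so R1C1 = 3.
R2C1 = 4 − 3 = 1 completes the 4 down.
Nothing is forced directly, so branch on R2C2, whose candidates are 2 or 3. If R2C2 = 2: then R1C2 would have to be in {7,9} for the 19 across but in {8} for the 10 down — contradiction. So R2C2 = 3.
R1C2 = 10 − 3 = 7 completes the 10 down.
R1C3 = 19 − 10 = 9 completes the 19 across.
R2C3 = 6 − 4 = 2 completes the 6 across.

3, 7, 9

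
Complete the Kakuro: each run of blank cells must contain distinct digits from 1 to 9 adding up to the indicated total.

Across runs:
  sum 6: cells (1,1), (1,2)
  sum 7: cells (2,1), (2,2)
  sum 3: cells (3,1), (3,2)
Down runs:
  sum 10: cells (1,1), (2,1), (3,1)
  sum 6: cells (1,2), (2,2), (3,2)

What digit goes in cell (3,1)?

3 in 2 cells must be {1,2}; 6 in 3 cells must be {1,2,3}.
Nothing is forced directly, so branch on (1,2), whose candidates are 1 or 2. If (1,2) = 2: that forces (1,1) = 4, (3,1) = 1, after which (3,2) would have to be in {2} for the 3 across but in {1,3} for the 6 down — contradiction. So (1,2) = 1.
(1,1) = 6 − 1 = 5 completes the 6 across.
Given what's placed, (3,2) must be 2 to fit the 3 across and 6 down.
(2,2) = 6 − 3 = 3 completes the 6 down.
(3,1) = 3 − 2 = 1 completes the 3 across.
(2,1) = 7 − 3 = 4 completes the 7 across.

1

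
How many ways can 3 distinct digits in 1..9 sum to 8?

2

3 distinct digits from 1–9 sum between 6 and 24.
Enumerating: {1,2,5}, {1,3,4}.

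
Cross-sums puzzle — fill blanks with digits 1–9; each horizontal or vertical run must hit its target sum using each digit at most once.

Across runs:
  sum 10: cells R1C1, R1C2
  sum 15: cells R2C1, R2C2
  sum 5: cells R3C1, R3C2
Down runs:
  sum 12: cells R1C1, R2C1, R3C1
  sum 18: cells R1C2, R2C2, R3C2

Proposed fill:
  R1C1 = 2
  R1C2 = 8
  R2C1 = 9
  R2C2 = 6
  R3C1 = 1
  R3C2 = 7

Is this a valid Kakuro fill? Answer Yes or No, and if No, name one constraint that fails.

No — the across run R3C1–R3C2 sums to 8, not 5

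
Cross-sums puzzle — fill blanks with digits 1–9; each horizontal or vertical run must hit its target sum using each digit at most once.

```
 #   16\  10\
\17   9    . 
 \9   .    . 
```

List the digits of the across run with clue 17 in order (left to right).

9 8

17 in 2 cells must be {8,9}; 16 in 2 cells must be {7,9}.
R1C2 = 17 − 9 = 8 completes the 17 across.
R2C1 = 16 − 9 = 7 completes the 16 down.
R2C2 = 9 − 7 = 2 completes the 9 across.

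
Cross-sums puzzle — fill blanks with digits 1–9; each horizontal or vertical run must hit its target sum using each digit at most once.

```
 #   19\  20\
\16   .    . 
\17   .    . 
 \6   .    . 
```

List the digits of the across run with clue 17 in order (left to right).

8 9

16 in 2 cells must be {7,9}; 17 in 2 cells must be {8,9}.
Nothing is forced directly, so branch on R3C2, whose candidates are 4 or 5. If R3C2 = 5: then R3C1 would have to be in {1} for the 6 across but in {2,3,4,5,6,7,8,9} for the 19 down — contradiction. So R3C2 = 4.
Given what's placed, R2C2 must be 9 to fit the 17 across and 20 down.
R3C1 = 6 − 4 = 2 completes the 6 across.
R1C1 = 9: the only remaining digit allowed by both the 16 across and the 19 down.
R1C2 = 16 − 9 = 7 completes the 16 across.
R2C1 = 17 − 9 = 8 completes the 17 across.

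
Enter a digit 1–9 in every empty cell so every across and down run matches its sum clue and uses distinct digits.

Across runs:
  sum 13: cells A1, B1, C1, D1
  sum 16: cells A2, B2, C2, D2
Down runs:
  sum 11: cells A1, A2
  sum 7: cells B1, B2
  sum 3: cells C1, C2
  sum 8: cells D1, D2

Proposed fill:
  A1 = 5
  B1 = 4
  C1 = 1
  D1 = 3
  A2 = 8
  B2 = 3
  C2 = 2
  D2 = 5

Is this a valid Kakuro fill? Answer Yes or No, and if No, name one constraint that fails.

No — the down run A1–A2 sums to 13, not 11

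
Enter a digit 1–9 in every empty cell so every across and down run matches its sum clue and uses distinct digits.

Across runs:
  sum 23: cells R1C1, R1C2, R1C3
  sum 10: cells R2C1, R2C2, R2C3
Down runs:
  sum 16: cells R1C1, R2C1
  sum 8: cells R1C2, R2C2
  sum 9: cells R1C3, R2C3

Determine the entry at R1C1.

9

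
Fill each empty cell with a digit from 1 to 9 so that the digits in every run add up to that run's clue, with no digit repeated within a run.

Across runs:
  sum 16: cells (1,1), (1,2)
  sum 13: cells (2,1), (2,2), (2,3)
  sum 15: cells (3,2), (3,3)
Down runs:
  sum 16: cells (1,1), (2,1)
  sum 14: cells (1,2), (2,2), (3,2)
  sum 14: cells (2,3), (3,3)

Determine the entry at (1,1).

16 in 2 cells must be {7,9}.
Nothing is forced directly, so branch on (1,1), whose candidates are 7 or 9. If (1,1) = 7: that forces (1,2) = 9, (2,1) = 9, after which (2,3) would have to be in {1,3} for the 13 across but in {5,6,8,9} for the 14 down — contradiction. So (1,1) = 9.
(1,2) = 16 − 9 = 7 completes the 16 across.
(2,1) = 16 − 9 = 7 completes the 16 down.
(2,3) = 5: the only remaining digit allowed by both the 13 across and the 14 down.
(3,2) = 6: the only remaining digit allowed by both the 15 across and the 14 down.
(3,3) = 15 − 6 = 9 completes the 15 across.
(2,2) = 13 − 12 = 1 completes the 13 across.

9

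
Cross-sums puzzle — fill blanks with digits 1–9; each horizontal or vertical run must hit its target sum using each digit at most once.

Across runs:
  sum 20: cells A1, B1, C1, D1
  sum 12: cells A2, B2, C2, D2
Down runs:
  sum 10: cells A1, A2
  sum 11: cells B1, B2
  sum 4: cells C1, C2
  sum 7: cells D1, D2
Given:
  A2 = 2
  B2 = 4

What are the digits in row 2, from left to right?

2, 4, 1, 5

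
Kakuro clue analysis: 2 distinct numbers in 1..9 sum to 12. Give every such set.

{3,9}; {4,8}; {5,7}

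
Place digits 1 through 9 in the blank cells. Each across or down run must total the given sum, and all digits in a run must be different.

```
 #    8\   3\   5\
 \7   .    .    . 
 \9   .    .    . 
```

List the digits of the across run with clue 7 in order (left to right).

2 1 4

7 in 3 cells must be {1,2,4}; 3 in 2 cells must be {1,2}.
Nothing is forced directly, so branch on R1C1, whose candidates are 1 or 2. If R1C1 = 1: that forces R1C2 = 2, R1C3 = 4, after which R2C1 would have to be in {1,2,3,4,5,6} for the 9 across but in {7} for the 8 down — contradiction. So R1C1 = 2.
Given what's placed, R1C2 must be 1 to fit the 7 across and 3 down.
R1C3 = 7 − 3 = 4 completes the 7 across.
R2C1 = 8 − 2 = 6 completes the 8 down.
R2C2 = 3 − 1 = 2 completes the 3 down.
R2C3 = 9 − 8 = 1 completes the 9 across.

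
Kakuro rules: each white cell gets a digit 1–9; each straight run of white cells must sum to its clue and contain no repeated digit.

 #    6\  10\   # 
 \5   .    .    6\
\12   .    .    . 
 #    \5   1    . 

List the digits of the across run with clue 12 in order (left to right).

4, 6, 2

R3C3 = 5 − 1 = 4 completes the 5 across.
R2C3 = 6 − 4 = 2 completes the 6 down.
No cell is forced outright now. R2C1 can only be 1 or 4 (the digits allowed by both its 12 across and its 6 down). If R2C1 = 1: then R1C1 would have to be in {1,2,3,4} for the 5 across but in {5} for the 6 down — contradiction. So R2C1 = 4.
R1C1 = 6 − 4 = 2 completes the 6 down.
R1C2 = 5 − 2 = 3 completes the 5 across.
R2C2 = 12 − 6 = 6 completes the 12 across.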